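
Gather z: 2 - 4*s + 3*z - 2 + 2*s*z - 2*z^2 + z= -4*s - 2*z^2 + z*(2*s + 4)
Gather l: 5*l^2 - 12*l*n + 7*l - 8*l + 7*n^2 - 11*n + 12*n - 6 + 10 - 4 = 5*l^2 + l*(-12*n - 1) + 7*n^2 + n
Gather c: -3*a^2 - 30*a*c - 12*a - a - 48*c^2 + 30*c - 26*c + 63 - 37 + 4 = -3*a^2 - 13*a - 48*c^2 + c*(4 - 30*a) + 30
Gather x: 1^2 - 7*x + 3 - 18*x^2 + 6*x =-18*x^2 - x + 4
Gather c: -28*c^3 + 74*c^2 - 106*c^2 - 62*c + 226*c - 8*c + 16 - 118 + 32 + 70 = -28*c^3 - 32*c^2 + 156*c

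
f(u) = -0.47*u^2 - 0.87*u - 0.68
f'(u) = -0.94*u - 0.87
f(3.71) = -10.38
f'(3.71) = -4.36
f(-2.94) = -2.18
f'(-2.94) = 1.89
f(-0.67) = -0.31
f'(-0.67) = -0.24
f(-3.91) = -4.46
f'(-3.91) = 2.81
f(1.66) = -3.42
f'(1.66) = -2.43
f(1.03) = -2.07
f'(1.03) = -1.84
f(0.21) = -0.88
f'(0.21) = -1.07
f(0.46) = -1.18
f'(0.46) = -1.30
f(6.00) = -22.82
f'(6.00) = -6.51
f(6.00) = -22.82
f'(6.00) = -6.51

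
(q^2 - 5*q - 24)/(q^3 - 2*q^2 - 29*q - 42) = (q - 8)/(q^2 - 5*q - 14)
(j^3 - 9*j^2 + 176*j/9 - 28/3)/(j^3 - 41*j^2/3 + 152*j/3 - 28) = (j - 7/3)/(j - 7)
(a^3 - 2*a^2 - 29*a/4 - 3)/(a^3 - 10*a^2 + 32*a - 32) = (a^2 + 2*a + 3/4)/(a^2 - 6*a + 8)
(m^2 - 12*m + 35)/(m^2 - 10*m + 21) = (m - 5)/(m - 3)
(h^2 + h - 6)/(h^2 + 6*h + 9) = (h - 2)/(h + 3)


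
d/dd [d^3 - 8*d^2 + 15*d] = 3*d^2 - 16*d + 15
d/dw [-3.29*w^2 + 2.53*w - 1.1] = 2.53 - 6.58*w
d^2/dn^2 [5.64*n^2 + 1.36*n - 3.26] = 11.2800000000000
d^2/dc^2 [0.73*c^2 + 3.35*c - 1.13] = 1.46000000000000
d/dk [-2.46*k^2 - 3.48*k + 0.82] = -4.92*k - 3.48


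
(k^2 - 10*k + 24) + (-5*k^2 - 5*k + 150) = -4*k^2 - 15*k + 174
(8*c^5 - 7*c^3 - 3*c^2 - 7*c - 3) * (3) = 24*c^5 - 21*c^3 - 9*c^2 - 21*c - 9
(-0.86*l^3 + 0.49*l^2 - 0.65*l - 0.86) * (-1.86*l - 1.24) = 1.5996*l^4 + 0.155*l^3 + 0.6014*l^2 + 2.4056*l + 1.0664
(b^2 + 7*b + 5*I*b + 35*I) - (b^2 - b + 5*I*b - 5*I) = 8*b + 40*I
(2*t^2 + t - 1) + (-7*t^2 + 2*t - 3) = -5*t^2 + 3*t - 4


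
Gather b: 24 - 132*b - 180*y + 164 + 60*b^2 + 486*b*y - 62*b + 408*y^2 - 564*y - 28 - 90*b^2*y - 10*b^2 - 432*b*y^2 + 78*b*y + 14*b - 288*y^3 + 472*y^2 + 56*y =b^2*(50 - 90*y) + b*(-432*y^2 + 564*y - 180) - 288*y^3 + 880*y^2 - 688*y + 160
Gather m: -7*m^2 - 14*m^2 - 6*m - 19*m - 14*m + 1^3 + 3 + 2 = -21*m^2 - 39*m + 6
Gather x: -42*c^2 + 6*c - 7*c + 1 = -42*c^2 - c + 1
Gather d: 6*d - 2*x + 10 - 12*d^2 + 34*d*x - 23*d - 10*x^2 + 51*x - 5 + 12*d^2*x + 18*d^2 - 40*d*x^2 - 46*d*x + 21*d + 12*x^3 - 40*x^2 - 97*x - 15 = d^2*(12*x + 6) + d*(-40*x^2 - 12*x + 4) + 12*x^3 - 50*x^2 - 48*x - 10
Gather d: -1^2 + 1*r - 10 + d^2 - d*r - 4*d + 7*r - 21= d^2 + d*(-r - 4) + 8*r - 32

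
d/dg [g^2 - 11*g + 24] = 2*g - 11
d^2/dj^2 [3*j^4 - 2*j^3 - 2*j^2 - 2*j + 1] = 36*j^2 - 12*j - 4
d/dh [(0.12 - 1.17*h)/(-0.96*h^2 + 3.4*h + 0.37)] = (-1.1232*h^2 + 0.2304*h - 0.8409)/(0.9216*h^4 - 6.528*h^3 + 10.8496*h^2 + 2.516*h + 0.1369)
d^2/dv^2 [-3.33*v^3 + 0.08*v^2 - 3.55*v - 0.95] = 0.16 - 19.98*v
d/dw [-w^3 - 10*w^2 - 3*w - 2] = -3*w^2 - 20*w - 3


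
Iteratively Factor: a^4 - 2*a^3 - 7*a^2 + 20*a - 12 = (a - 1)*(a^3 - a^2 - 8*a + 12) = (a - 2)*(a - 1)*(a^2 + a - 6) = (a - 2)*(a - 1)*(a + 3)*(a - 2)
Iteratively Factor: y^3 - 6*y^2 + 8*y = (y - 4)*(y^2 - 2*y) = y*(y - 4)*(y - 2)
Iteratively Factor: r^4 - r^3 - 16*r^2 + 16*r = (r + 4)*(r^3 - 5*r^2 + 4*r) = (r - 1)*(r + 4)*(r^2 - 4*r) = r*(r - 1)*(r + 4)*(r - 4)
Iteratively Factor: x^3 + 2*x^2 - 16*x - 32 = (x + 4)*(x^2 - 2*x - 8) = (x + 2)*(x + 4)*(x - 4)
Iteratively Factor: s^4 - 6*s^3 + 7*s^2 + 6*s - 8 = (s - 2)*(s^3 - 4*s^2 - s + 4) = (s - 2)*(s - 1)*(s^2 - 3*s - 4) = (s - 2)*(s - 1)*(s + 1)*(s - 4)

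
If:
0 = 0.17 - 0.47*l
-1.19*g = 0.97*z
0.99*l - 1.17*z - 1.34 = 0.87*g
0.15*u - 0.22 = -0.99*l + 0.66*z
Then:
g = 1.74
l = 0.36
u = -10.30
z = -2.13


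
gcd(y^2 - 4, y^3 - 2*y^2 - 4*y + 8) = y^2 - 4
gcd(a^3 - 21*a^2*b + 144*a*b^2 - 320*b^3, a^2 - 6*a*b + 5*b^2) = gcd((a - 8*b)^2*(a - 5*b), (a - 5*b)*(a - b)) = a - 5*b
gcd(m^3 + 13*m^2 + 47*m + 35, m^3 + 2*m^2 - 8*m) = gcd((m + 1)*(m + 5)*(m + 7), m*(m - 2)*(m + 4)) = 1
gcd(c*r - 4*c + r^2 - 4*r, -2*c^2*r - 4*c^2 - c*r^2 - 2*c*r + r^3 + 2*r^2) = c + r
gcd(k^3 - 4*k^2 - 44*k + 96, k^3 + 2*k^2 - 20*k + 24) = k^2 + 4*k - 12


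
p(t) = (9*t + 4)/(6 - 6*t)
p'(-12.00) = 0.01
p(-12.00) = -1.33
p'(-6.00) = 0.04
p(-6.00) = -1.19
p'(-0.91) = 0.59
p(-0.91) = -0.37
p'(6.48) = 0.07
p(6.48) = -1.90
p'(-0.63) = 0.82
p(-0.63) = -0.17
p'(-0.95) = 0.57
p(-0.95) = -0.39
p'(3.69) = 0.30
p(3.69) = -2.31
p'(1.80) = 3.39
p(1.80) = -4.21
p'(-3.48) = 0.11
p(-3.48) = -1.02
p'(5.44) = 0.11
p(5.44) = -1.99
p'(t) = 9/(6 - 6*t) + 6*(9*t + 4)/(6 - 6*t)^2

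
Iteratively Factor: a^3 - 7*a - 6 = (a + 1)*(a^2 - a - 6) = (a - 3)*(a + 1)*(a + 2)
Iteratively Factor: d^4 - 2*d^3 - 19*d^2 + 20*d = (d - 5)*(d^3 + 3*d^2 - 4*d) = d*(d - 5)*(d^2 + 3*d - 4) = d*(d - 5)*(d - 1)*(d + 4)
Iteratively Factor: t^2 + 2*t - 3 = (t + 3)*(t - 1)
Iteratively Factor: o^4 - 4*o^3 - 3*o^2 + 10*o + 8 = (o - 4)*(o^3 - 3*o - 2) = (o - 4)*(o + 1)*(o^2 - o - 2) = (o - 4)*(o - 2)*(o + 1)*(o + 1)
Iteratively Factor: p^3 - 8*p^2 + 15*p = (p - 3)*(p^2 - 5*p) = p*(p - 3)*(p - 5)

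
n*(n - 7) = n^2 - 7*n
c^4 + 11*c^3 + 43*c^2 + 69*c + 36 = (c + 1)*(c + 3)^2*(c + 4)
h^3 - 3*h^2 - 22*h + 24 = (h - 6)*(h - 1)*(h + 4)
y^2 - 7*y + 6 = (y - 6)*(y - 1)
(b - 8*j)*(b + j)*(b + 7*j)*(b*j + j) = b^4*j + b^3*j - 57*b^2*j^3 - 56*b*j^4 - 57*b*j^3 - 56*j^4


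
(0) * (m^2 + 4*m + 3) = 0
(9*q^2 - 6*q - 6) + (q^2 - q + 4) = 10*q^2 - 7*q - 2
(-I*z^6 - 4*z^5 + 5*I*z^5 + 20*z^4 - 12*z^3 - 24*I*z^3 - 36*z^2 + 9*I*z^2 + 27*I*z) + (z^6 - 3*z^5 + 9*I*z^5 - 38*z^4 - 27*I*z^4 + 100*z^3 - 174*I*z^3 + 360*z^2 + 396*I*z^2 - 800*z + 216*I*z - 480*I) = z^6 - I*z^6 - 7*z^5 + 14*I*z^5 - 18*z^4 - 27*I*z^4 + 88*z^3 - 198*I*z^3 + 324*z^2 + 405*I*z^2 - 800*z + 243*I*z - 480*I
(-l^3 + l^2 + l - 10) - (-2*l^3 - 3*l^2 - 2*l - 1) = l^3 + 4*l^2 + 3*l - 9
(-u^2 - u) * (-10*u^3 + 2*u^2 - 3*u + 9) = 10*u^5 + 8*u^4 + u^3 - 6*u^2 - 9*u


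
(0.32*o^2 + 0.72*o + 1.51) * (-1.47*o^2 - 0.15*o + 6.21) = -0.4704*o^4 - 1.1064*o^3 - 0.3405*o^2 + 4.2447*o + 9.3771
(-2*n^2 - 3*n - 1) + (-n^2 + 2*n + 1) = -3*n^2 - n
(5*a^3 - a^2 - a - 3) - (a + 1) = 5*a^3 - a^2 - 2*a - 4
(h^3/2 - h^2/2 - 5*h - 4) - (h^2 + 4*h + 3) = h^3/2 - 3*h^2/2 - 9*h - 7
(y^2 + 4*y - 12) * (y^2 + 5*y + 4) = y^4 + 9*y^3 + 12*y^2 - 44*y - 48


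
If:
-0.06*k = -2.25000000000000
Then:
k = 37.50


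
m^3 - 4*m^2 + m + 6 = (m - 3)*(m - 2)*(m + 1)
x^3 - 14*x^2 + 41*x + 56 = (x - 8)*(x - 7)*(x + 1)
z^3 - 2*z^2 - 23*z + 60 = (z - 4)*(z - 3)*(z + 5)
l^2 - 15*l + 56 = (l - 8)*(l - 7)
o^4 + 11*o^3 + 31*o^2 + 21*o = o*(o + 1)*(o + 3)*(o + 7)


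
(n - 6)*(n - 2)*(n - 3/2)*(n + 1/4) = n^4 - 37*n^3/4 + 173*n^2/8 - 12*n - 9/2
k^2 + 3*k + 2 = (k + 1)*(k + 2)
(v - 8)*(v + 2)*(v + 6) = v^3 - 52*v - 96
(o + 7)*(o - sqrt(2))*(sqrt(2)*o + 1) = sqrt(2)*o^3 - o^2 + 7*sqrt(2)*o^2 - 7*o - sqrt(2)*o - 7*sqrt(2)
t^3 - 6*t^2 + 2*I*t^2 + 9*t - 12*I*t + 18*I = (t - 3)^2*(t + 2*I)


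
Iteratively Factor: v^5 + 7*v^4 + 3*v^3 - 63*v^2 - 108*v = (v + 4)*(v^4 + 3*v^3 - 9*v^2 - 27*v) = v*(v + 4)*(v^3 + 3*v^2 - 9*v - 27) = v*(v - 3)*(v + 4)*(v^2 + 6*v + 9) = v*(v - 3)*(v + 3)*(v + 4)*(v + 3)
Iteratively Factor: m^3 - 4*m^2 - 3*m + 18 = (m - 3)*(m^2 - m - 6) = (m - 3)^2*(m + 2)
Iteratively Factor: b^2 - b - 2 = (b - 2)*(b + 1)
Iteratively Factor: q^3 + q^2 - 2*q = (q + 2)*(q^2 - q) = (q - 1)*(q + 2)*(q)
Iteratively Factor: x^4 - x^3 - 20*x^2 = (x)*(x^3 - x^2 - 20*x) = x^2*(x^2 - x - 20) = x^2*(x + 4)*(x - 5)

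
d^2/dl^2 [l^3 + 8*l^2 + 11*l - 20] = 6*l + 16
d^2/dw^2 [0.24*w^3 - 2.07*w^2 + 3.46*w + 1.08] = 1.44*w - 4.14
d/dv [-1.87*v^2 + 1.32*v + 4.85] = 1.32 - 3.74*v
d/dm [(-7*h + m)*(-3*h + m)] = -10*h + 2*m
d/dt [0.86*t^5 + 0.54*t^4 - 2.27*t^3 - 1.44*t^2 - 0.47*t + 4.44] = 4.3*t^4 + 2.16*t^3 - 6.81*t^2 - 2.88*t - 0.47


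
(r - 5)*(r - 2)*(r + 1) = r^3 - 6*r^2 + 3*r + 10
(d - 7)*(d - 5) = d^2 - 12*d + 35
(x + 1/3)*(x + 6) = x^2 + 19*x/3 + 2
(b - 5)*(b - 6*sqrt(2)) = b^2 - 6*sqrt(2)*b - 5*b + 30*sqrt(2)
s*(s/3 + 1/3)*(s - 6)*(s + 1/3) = s^4/3 - 14*s^3/9 - 23*s^2/9 - 2*s/3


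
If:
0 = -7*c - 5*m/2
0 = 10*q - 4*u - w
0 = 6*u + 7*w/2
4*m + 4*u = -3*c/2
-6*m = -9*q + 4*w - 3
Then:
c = -175/2241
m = 490/2241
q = -97/2241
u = -3395/17928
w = 485/1494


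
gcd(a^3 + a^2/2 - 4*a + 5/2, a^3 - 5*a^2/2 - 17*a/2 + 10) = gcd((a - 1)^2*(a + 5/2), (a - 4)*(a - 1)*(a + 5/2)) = a^2 + 3*a/2 - 5/2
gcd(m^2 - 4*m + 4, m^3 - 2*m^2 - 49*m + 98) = m - 2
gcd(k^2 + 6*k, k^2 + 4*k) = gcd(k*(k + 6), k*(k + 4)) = k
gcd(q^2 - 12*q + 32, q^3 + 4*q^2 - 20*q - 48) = q - 4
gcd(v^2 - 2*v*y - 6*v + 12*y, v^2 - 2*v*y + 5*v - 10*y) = -v + 2*y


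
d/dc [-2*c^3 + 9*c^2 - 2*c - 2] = -6*c^2 + 18*c - 2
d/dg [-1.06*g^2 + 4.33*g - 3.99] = 4.33 - 2.12*g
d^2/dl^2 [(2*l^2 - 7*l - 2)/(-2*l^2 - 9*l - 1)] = 2*(64*l^3 + 36*l^2 + 66*l + 93)/(8*l^6 + 108*l^5 + 498*l^4 + 837*l^3 + 249*l^2 + 27*l + 1)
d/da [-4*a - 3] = -4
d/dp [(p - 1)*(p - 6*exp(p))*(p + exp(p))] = (p - 1)*(p - 6*exp(p))*(exp(p) + 1) - (p - 1)*(p + exp(p))*(6*exp(p) - 1) + (p - 6*exp(p))*(p + exp(p))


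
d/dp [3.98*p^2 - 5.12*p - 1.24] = 7.96*p - 5.12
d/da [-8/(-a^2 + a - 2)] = 8*(1 - 2*a)/(a^2 - a + 2)^2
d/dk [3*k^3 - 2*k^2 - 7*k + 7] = 9*k^2 - 4*k - 7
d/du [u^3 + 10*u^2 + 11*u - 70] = 3*u^2 + 20*u + 11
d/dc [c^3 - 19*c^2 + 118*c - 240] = 3*c^2 - 38*c + 118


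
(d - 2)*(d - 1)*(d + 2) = d^3 - d^2 - 4*d + 4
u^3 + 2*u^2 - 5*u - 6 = (u - 2)*(u + 1)*(u + 3)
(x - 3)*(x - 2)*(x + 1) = x^3 - 4*x^2 + x + 6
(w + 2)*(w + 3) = w^2 + 5*w + 6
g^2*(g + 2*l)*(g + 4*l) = g^4 + 6*g^3*l + 8*g^2*l^2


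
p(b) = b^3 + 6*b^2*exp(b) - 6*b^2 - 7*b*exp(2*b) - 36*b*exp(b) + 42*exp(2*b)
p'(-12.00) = 576.01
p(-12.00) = -2591.99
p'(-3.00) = 67.78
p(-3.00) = -72.78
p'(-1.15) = 26.95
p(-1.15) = 11.18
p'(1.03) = 329.57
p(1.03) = 181.66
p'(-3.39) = 79.15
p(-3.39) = -101.40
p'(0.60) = 133.74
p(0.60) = 88.13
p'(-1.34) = 29.85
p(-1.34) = 5.80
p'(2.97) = 12388.64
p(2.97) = 6979.23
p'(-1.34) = 29.85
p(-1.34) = 5.80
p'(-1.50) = 32.64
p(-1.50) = 0.80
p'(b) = 6*b^2*exp(b) + 3*b^2 - 14*b*exp(2*b) - 24*b*exp(b) - 12*b + 77*exp(2*b) - 36*exp(b)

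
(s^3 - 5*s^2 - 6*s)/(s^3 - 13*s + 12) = s*(s^2 - 5*s - 6)/(s^3 - 13*s + 12)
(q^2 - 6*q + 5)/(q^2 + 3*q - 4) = (q - 5)/(q + 4)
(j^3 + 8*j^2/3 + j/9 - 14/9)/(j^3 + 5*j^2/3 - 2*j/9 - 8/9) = (3*j + 7)/(3*j + 4)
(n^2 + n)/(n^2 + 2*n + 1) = n/(n + 1)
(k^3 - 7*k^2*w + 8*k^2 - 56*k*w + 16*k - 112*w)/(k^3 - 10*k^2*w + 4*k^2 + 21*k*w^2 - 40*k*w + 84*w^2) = (-k - 4)/(-k + 3*w)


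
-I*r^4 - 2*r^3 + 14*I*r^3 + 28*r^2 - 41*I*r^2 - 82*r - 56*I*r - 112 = (r - 8)*(r - 7)*(r - 2*I)*(-I*r - I)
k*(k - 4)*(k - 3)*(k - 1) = k^4 - 8*k^3 + 19*k^2 - 12*k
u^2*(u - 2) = u^3 - 2*u^2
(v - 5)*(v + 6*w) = v^2 + 6*v*w - 5*v - 30*w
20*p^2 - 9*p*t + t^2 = (-5*p + t)*(-4*p + t)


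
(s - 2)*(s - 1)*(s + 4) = s^3 + s^2 - 10*s + 8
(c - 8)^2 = c^2 - 16*c + 64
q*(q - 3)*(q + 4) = q^3 + q^2 - 12*q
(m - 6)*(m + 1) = m^2 - 5*m - 6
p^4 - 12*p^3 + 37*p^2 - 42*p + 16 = (p - 8)*(p - 2)*(p - 1)^2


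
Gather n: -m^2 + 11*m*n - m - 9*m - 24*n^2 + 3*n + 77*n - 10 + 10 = -m^2 - 10*m - 24*n^2 + n*(11*m + 80)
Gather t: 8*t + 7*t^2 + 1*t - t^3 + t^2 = -t^3 + 8*t^2 + 9*t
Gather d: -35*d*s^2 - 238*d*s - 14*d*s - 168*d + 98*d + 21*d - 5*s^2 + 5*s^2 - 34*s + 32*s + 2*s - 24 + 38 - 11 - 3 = d*(-35*s^2 - 252*s - 49)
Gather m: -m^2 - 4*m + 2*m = -m^2 - 2*m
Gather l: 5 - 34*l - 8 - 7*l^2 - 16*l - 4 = -7*l^2 - 50*l - 7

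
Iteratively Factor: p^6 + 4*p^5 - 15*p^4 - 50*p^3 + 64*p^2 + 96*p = (p)*(p^5 + 4*p^4 - 15*p^3 - 50*p^2 + 64*p + 96) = p*(p + 4)*(p^4 - 15*p^2 + 10*p + 24) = p*(p + 1)*(p + 4)*(p^3 - p^2 - 14*p + 24) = p*(p - 3)*(p + 1)*(p + 4)*(p^2 + 2*p - 8) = p*(p - 3)*(p - 2)*(p + 1)*(p + 4)*(p + 4)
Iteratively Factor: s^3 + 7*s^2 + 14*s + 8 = (s + 2)*(s^2 + 5*s + 4) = (s + 2)*(s + 4)*(s + 1)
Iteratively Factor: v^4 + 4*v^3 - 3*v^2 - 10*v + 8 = (v + 4)*(v^3 - 3*v + 2) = (v - 1)*(v + 4)*(v^2 + v - 2) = (v - 1)*(v + 2)*(v + 4)*(v - 1)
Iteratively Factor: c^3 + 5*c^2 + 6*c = (c)*(c^2 + 5*c + 6) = c*(c + 2)*(c + 3)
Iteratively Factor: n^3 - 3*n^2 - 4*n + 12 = (n - 2)*(n^2 - n - 6) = (n - 2)*(n + 2)*(n - 3)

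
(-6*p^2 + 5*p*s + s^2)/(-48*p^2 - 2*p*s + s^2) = (p - s)/(8*p - s)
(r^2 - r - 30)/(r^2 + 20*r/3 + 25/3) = 3*(r - 6)/(3*r + 5)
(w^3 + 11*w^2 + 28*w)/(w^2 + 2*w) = (w^2 + 11*w + 28)/(w + 2)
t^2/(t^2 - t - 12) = t^2/(t^2 - t - 12)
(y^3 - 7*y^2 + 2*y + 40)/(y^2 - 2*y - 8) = y - 5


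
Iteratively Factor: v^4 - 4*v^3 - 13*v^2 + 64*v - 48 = (v + 4)*(v^3 - 8*v^2 + 19*v - 12) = (v - 3)*(v + 4)*(v^2 - 5*v + 4) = (v - 4)*(v - 3)*(v + 4)*(v - 1)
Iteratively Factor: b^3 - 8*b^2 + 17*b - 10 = (b - 1)*(b^2 - 7*b + 10) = (b - 5)*(b - 1)*(b - 2)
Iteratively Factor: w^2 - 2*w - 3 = (w - 3)*(w + 1)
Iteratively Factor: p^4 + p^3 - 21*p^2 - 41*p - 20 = (p + 1)*(p^3 - 21*p - 20) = (p - 5)*(p + 1)*(p^2 + 5*p + 4) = (p - 5)*(p + 1)*(p + 4)*(p + 1)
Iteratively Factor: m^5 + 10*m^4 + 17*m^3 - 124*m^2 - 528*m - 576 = (m + 3)*(m^4 + 7*m^3 - 4*m^2 - 112*m - 192) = (m - 4)*(m + 3)*(m^3 + 11*m^2 + 40*m + 48) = (m - 4)*(m + 3)*(m + 4)*(m^2 + 7*m + 12) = (m - 4)*(m + 3)^2*(m + 4)*(m + 4)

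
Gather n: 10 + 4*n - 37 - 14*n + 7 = -10*n - 20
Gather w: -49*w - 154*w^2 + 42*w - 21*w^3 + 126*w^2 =-21*w^3 - 28*w^2 - 7*w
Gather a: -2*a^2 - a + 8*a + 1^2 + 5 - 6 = -2*a^2 + 7*a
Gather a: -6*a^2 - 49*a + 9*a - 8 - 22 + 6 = -6*a^2 - 40*a - 24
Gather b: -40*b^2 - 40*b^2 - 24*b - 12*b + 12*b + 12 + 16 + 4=-80*b^2 - 24*b + 32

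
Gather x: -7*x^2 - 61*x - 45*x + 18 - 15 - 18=-7*x^2 - 106*x - 15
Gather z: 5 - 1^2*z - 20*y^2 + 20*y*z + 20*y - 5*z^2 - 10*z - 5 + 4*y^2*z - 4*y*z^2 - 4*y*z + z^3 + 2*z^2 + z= -20*y^2 + 20*y + z^3 + z^2*(-4*y - 3) + z*(4*y^2 + 16*y - 10)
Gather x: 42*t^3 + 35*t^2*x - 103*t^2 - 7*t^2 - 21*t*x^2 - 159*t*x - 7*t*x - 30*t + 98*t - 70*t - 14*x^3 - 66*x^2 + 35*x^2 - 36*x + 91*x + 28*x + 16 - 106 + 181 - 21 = 42*t^3 - 110*t^2 - 2*t - 14*x^3 + x^2*(-21*t - 31) + x*(35*t^2 - 166*t + 83) + 70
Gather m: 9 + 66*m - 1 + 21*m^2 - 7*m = 21*m^2 + 59*m + 8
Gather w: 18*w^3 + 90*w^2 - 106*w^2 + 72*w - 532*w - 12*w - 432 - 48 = 18*w^3 - 16*w^2 - 472*w - 480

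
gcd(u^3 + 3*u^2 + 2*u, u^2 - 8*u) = u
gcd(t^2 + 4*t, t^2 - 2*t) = t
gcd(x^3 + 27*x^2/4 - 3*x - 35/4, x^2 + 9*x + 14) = x + 7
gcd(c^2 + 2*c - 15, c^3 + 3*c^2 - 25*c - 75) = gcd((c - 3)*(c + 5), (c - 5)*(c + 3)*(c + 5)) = c + 5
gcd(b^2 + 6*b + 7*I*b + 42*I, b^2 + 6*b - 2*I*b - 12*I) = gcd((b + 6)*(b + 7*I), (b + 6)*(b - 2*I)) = b + 6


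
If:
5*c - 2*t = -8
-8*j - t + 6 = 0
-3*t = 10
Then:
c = -44/15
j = 7/6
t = -10/3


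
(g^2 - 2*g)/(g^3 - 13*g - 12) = g*(2 - g)/(-g^3 + 13*g + 12)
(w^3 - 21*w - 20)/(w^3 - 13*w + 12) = (w^3 - 21*w - 20)/(w^3 - 13*w + 12)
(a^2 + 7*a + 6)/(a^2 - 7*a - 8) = (a + 6)/(a - 8)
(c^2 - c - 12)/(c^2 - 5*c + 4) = (c + 3)/(c - 1)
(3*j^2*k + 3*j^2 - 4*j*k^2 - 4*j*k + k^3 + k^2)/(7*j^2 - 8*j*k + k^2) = (3*j*k + 3*j - k^2 - k)/(7*j - k)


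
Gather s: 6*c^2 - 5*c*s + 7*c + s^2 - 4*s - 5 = 6*c^2 + 7*c + s^2 + s*(-5*c - 4) - 5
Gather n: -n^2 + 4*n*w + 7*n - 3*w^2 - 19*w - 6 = -n^2 + n*(4*w + 7) - 3*w^2 - 19*w - 6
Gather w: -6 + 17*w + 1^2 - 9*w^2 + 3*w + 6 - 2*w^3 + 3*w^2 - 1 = -2*w^3 - 6*w^2 + 20*w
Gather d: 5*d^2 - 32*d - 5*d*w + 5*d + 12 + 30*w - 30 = 5*d^2 + d*(-5*w - 27) + 30*w - 18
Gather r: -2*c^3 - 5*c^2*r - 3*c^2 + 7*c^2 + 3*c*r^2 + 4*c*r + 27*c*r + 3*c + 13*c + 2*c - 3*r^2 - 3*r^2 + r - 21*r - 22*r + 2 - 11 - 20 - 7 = -2*c^3 + 4*c^2 + 18*c + r^2*(3*c - 6) + r*(-5*c^2 + 31*c - 42) - 36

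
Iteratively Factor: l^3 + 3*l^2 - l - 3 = (l - 1)*(l^2 + 4*l + 3) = (l - 1)*(l + 3)*(l + 1)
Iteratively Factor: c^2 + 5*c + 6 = (c + 2)*(c + 3)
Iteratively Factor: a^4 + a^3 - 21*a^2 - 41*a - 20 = (a + 1)*(a^3 - 21*a - 20) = (a - 5)*(a + 1)*(a^2 + 5*a + 4) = (a - 5)*(a + 1)*(a + 4)*(a + 1)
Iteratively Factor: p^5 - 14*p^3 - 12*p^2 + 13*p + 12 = (p - 1)*(p^4 + p^3 - 13*p^2 - 25*p - 12) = (p - 1)*(p + 3)*(p^3 - 2*p^2 - 7*p - 4) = (p - 1)*(p + 1)*(p + 3)*(p^2 - 3*p - 4) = (p - 4)*(p - 1)*(p + 1)*(p + 3)*(p + 1)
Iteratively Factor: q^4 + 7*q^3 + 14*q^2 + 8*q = (q + 1)*(q^3 + 6*q^2 + 8*q) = (q + 1)*(q + 2)*(q^2 + 4*q) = (q + 1)*(q + 2)*(q + 4)*(q)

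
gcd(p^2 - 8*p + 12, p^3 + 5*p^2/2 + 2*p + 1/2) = 1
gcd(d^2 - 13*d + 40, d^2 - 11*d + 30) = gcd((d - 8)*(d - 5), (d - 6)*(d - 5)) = d - 5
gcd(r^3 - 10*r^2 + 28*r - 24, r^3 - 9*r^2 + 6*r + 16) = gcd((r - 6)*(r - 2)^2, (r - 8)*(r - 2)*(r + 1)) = r - 2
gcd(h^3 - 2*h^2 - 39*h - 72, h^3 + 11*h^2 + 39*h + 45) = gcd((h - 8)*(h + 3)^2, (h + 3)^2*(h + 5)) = h^2 + 6*h + 9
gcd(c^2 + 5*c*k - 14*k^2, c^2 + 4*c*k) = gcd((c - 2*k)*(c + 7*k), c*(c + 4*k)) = 1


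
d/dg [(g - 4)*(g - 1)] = 2*g - 5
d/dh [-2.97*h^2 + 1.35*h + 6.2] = 1.35 - 5.94*h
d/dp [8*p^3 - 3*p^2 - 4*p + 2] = 24*p^2 - 6*p - 4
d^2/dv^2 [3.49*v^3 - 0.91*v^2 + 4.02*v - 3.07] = 20.94*v - 1.82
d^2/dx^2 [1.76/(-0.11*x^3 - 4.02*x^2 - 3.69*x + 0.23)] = ((1.1616*x + 14.1504)*(0.11*x^3 + 4.02*x^2 + 3.69*x - 0.23) - 1.76*(0.33*x^2 + 8.04*x + 3.69)*(0.66*x^2 + 16.08*x + 7.38))/(0.11*x^3 + 4.02*x^2 + 3.69*x - 0.23)^3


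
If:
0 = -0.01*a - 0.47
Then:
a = -47.00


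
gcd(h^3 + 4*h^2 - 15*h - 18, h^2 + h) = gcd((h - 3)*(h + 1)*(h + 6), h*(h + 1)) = h + 1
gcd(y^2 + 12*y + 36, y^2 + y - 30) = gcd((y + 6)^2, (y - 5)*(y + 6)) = y + 6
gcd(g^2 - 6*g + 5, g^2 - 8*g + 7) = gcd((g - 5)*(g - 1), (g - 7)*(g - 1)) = g - 1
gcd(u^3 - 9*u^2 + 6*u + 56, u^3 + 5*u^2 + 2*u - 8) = u + 2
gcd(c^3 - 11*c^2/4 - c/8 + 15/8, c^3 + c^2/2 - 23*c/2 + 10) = c^2 - 7*c/2 + 5/2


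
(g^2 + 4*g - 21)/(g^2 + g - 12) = (g + 7)/(g + 4)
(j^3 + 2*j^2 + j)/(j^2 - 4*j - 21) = j*(j^2 + 2*j + 1)/(j^2 - 4*j - 21)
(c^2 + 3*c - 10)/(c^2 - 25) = (c - 2)/(c - 5)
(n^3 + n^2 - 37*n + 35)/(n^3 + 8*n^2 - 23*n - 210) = (n - 1)/(n + 6)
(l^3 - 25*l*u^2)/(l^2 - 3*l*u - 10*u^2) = l*(l + 5*u)/(l + 2*u)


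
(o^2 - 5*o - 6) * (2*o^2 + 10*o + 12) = 2*o^4 - 50*o^2 - 120*o - 72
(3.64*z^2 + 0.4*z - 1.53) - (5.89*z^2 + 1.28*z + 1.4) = -2.25*z^2 - 0.88*z - 2.93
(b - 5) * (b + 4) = b^2 - b - 20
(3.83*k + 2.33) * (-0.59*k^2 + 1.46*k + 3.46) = -2.2597*k^3 + 4.2171*k^2 + 16.6536*k + 8.0618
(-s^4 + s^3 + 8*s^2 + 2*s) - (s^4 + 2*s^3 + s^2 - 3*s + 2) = -2*s^4 - s^3 + 7*s^2 + 5*s - 2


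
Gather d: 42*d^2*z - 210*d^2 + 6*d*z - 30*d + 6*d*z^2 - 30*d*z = d^2*(42*z - 210) + d*(6*z^2 - 24*z - 30)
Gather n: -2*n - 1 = -2*n - 1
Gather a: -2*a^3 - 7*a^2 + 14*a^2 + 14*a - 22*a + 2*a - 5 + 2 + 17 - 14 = -2*a^3 + 7*a^2 - 6*a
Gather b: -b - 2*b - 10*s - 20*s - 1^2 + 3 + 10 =-3*b - 30*s + 12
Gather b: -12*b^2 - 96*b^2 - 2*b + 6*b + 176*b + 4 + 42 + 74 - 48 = -108*b^2 + 180*b + 72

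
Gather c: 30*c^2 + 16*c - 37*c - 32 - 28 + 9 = 30*c^2 - 21*c - 51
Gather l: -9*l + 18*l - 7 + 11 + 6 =9*l + 10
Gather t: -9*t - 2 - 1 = -9*t - 3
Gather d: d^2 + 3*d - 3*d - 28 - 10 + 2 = d^2 - 36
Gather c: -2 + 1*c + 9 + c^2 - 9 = c^2 + c - 2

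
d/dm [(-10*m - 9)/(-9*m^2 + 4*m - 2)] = 2*(-45*m^2 - 81*m + 28)/(81*m^4 - 72*m^3 + 52*m^2 - 16*m + 4)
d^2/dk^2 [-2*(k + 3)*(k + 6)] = -4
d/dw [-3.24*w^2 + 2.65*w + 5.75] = 2.65 - 6.48*w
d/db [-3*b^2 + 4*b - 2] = 4 - 6*b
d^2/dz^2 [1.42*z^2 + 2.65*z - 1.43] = 2.84000000000000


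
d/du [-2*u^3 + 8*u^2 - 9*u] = -6*u^2 + 16*u - 9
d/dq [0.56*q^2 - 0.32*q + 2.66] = 1.12*q - 0.32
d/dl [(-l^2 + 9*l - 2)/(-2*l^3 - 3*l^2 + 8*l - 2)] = (-2*l^4 + 36*l^3 + 7*l^2 - 8*l - 2)/(4*l^6 + 12*l^5 - 23*l^4 - 40*l^3 + 76*l^2 - 32*l + 4)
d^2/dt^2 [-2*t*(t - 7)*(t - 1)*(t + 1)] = -24*t^2 + 84*t + 4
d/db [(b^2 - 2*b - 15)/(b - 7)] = (b^2 - 14*b + 29)/(b^2 - 14*b + 49)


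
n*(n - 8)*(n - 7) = n^3 - 15*n^2 + 56*n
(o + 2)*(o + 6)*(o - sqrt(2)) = o^3 - sqrt(2)*o^2 + 8*o^2 - 8*sqrt(2)*o + 12*o - 12*sqrt(2)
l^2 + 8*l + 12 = (l + 2)*(l + 6)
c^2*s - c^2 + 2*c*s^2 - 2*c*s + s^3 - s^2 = (c + s)^2*(s - 1)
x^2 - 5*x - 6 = (x - 6)*(x + 1)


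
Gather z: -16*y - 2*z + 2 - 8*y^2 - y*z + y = -8*y^2 - 15*y + z*(-y - 2) + 2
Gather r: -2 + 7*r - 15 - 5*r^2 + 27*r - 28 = -5*r^2 + 34*r - 45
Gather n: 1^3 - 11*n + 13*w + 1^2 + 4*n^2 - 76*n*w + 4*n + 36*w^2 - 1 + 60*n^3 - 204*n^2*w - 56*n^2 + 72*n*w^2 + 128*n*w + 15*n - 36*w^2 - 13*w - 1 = 60*n^3 + n^2*(-204*w - 52) + n*(72*w^2 + 52*w + 8)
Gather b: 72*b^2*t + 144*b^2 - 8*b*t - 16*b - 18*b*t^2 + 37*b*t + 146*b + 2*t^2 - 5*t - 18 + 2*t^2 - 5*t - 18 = b^2*(72*t + 144) + b*(-18*t^2 + 29*t + 130) + 4*t^2 - 10*t - 36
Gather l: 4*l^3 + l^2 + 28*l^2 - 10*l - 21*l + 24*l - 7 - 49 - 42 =4*l^3 + 29*l^2 - 7*l - 98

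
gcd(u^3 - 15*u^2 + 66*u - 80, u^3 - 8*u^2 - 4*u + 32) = u^2 - 10*u + 16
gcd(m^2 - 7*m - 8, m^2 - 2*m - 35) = 1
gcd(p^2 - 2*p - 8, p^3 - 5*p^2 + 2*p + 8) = p - 4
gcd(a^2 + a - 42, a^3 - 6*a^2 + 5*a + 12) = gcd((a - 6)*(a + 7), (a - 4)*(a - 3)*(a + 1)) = 1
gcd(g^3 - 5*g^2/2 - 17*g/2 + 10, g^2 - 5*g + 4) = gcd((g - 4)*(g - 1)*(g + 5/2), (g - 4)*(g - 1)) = g^2 - 5*g + 4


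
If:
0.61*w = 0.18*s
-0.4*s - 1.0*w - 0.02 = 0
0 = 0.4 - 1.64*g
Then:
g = 0.24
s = -0.03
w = -0.01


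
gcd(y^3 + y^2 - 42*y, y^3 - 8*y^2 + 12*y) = y^2 - 6*y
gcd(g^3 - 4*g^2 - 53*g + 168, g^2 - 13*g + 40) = g - 8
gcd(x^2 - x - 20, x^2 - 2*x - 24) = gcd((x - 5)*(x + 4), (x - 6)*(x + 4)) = x + 4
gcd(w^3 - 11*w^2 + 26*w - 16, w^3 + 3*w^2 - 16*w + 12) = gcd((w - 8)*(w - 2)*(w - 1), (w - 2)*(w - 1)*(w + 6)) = w^2 - 3*w + 2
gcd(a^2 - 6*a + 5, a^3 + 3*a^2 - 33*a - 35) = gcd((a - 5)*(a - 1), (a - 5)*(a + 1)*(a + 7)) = a - 5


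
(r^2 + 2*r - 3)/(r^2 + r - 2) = (r + 3)/(r + 2)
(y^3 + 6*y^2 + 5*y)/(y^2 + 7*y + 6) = y*(y + 5)/(y + 6)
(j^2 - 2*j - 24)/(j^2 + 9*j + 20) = (j - 6)/(j + 5)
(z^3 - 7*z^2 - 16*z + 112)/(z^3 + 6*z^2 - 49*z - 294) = (z^2 - 16)/(z^2 + 13*z + 42)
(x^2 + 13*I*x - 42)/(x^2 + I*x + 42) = (x + 6*I)/(x - 6*I)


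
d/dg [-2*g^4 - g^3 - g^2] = g*(-8*g^2 - 3*g - 2)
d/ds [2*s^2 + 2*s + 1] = 4*s + 2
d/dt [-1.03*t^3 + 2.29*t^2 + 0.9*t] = -3.09*t^2 + 4.58*t + 0.9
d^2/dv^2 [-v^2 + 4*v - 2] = -2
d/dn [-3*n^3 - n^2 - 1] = n*(-9*n - 2)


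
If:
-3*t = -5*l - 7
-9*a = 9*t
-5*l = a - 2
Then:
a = -9/2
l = 13/10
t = 9/2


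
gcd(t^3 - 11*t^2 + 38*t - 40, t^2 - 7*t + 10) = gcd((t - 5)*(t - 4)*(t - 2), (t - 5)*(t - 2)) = t^2 - 7*t + 10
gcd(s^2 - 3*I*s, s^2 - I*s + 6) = s - 3*I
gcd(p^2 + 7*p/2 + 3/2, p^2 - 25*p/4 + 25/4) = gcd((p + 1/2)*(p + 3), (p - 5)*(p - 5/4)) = 1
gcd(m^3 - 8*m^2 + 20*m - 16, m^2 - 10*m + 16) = m - 2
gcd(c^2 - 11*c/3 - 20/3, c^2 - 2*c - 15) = c - 5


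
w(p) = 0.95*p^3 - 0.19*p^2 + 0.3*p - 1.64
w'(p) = 2.85*p^2 - 0.38*p + 0.3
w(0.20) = -1.58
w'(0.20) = 0.34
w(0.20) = -1.58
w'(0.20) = 0.34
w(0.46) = -1.45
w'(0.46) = 0.73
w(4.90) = 107.03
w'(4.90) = 66.87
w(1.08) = -0.34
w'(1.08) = 3.21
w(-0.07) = -1.66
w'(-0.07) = 0.34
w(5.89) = 187.66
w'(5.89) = 96.93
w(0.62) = -1.30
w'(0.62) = 1.16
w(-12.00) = -1674.20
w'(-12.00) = 415.26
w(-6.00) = -215.48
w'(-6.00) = 105.18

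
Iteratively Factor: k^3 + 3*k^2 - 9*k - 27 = (k - 3)*(k^2 + 6*k + 9) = (k - 3)*(k + 3)*(k + 3)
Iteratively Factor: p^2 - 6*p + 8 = (p - 4)*(p - 2)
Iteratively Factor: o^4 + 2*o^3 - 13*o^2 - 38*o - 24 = (o + 1)*(o^3 + o^2 - 14*o - 24) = (o + 1)*(o + 2)*(o^2 - o - 12) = (o - 4)*(o + 1)*(o + 2)*(o + 3)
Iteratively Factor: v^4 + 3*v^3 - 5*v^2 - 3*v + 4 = (v - 1)*(v^3 + 4*v^2 - v - 4) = (v - 1)^2*(v^2 + 5*v + 4) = (v - 1)^2*(v + 4)*(v + 1)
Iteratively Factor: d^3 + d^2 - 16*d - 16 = (d - 4)*(d^2 + 5*d + 4) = (d - 4)*(d + 4)*(d + 1)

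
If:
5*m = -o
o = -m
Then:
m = 0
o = 0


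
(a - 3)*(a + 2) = a^2 - a - 6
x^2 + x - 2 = (x - 1)*(x + 2)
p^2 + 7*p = p*(p + 7)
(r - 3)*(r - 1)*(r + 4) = r^3 - 13*r + 12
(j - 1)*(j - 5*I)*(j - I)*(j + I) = j^4 - j^3 - 5*I*j^3 + j^2 + 5*I*j^2 - j - 5*I*j + 5*I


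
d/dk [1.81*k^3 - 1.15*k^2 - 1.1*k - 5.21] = 5.43*k^2 - 2.3*k - 1.1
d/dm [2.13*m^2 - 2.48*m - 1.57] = 4.26*m - 2.48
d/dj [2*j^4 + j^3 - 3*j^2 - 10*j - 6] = 8*j^3 + 3*j^2 - 6*j - 10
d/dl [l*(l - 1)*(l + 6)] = 3*l^2 + 10*l - 6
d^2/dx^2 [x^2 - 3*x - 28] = 2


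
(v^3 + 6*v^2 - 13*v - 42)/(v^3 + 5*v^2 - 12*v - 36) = (v + 7)/(v + 6)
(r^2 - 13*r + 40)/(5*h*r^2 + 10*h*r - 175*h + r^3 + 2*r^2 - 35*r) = (r - 8)/(5*h*r + 35*h + r^2 + 7*r)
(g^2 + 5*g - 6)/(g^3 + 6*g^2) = (g - 1)/g^2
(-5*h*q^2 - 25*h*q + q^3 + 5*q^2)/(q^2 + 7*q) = (-5*h*q - 25*h + q^2 + 5*q)/(q + 7)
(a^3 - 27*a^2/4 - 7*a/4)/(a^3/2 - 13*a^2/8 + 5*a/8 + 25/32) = 8*a*(4*a^2 - 27*a - 7)/(16*a^3 - 52*a^2 + 20*a + 25)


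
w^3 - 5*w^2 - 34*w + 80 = (w - 8)*(w - 2)*(w + 5)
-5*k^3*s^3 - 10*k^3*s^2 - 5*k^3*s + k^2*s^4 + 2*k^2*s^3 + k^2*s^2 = s*(-5*k + s)*(k*s + k)^2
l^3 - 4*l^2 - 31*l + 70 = (l - 7)*(l - 2)*(l + 5)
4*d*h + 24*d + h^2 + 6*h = (4*d + h)*(h + 6)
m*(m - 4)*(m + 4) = m^3 - 16*m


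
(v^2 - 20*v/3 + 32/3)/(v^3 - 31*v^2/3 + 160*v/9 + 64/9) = 3*(v - 4)/(3*v^2 - 23*v - 8)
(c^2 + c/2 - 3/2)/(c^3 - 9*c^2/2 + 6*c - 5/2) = (2*c + 3)/(2*c^2 - 7*c + 5)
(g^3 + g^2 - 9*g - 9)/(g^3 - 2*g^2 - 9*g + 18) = (g + 1)/(g - 2)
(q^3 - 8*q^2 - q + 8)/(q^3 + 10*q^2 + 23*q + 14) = (q^2 - 9*q + 8)/(q^2 + 9*q + 14)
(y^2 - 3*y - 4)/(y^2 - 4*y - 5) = (y - 4)/(y - 5)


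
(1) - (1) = 0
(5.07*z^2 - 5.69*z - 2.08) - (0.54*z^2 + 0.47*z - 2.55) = 4.53*z^2 - 6.16*z + 0.47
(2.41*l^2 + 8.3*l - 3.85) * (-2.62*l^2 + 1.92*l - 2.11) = -6.3142*l^4 - 17.1188*l^3 + 20.9379*l^2 - 24.905*l + 8.1235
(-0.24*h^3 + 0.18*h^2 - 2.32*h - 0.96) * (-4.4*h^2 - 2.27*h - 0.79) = 1.056*h^5 - 0.2472*h^4 + 9.989*h^3 + 9.3482*h^2 + 4.012*h + 0.7584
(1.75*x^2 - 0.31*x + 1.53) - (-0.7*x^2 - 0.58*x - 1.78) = 2.45*x^2 + 0.27*x + 3.31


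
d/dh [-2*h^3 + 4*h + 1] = 4 - 6*h^2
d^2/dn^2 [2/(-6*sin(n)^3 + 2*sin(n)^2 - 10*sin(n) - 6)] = (81*sin(n)^6 - 33*sin(n)^5 - 74*sin(n)^4 - 48*sin(n)^3 - 59*sin(n)^2 + 69*sin(n) - 56)/(3*sin(n)^3 - sin(n)^2 + 5*sin(n) + 3)^3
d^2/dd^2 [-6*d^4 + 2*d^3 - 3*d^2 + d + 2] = -72*d^2 + 12*d - 6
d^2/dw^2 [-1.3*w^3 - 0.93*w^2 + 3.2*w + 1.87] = -7.8*w - 1.86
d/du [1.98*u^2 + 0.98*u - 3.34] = 3.96*u + 0.98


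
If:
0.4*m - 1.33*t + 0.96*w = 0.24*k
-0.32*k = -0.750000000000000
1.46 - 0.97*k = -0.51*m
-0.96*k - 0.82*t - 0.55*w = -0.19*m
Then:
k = 2.34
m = 1.59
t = -1.20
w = -1.75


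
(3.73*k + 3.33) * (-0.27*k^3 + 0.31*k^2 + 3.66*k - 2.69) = -1.0071*k^4 + 0.2572*k^3 + 14.6841*k^2 + 2.1541*k - 8.9577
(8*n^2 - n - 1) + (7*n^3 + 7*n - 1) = 7*n^3 + 8*n^2 + 6*n - 2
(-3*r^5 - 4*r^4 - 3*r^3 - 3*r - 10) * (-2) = 6*r^5 + 8*r^4 + 6*r^3 + 6*r + 20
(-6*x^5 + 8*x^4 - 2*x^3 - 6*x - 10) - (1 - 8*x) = -6*x^5 + 8*x^4 - 2*x^3 + 2*x - 11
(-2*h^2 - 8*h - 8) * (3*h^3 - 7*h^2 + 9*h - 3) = -6*h^5 - 10*h^4 + 14*h^3 - 10*h^2 - 48*h + 24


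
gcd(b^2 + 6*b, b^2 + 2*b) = b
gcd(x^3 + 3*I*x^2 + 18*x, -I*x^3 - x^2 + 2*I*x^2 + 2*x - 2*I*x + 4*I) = 1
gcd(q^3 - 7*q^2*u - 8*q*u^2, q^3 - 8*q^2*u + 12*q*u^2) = q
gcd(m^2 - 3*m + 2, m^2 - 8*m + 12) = m - 2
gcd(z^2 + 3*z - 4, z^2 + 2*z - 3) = z - 1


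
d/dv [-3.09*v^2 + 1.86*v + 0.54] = 1.86 - 6.18*v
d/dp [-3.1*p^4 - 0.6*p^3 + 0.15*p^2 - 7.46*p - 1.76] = -12.4*p^3 - 1.8*p^2 + 0.3*p - 7.46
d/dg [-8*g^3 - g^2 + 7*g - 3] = -24*g^2 - 2*g + 7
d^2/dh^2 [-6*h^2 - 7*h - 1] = -12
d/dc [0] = 0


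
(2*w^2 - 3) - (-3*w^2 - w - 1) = 5*w^2 + w - 2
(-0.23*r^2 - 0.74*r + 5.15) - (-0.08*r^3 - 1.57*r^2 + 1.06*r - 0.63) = 0.08*r^3 + 1.34*r^2 - 1.8*r + 5.78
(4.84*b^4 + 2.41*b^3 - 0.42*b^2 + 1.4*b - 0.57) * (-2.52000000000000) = -12.1968*b^4 - 6.0732*b^3 + 1.0584*b^2 - 3.528*b + 1.4364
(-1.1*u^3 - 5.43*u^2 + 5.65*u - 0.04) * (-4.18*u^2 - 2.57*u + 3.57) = 4.598*u^5 + 25.5244*u^4 - 13.5889*u^3 - 33.7384*u^2 + 20.2733*u - 0.1428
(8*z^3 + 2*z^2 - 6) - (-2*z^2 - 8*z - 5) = 8*z^3 + 4*z^2 + 8*z - 1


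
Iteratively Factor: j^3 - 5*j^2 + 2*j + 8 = (j - 4)*(j^2 - j - 2) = (j - 4)*(j + 1)*(j - 2)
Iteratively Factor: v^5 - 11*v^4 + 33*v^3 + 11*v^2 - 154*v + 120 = (v - 4)*(v^4 - 7*v^3 + 5*v^2 + 31*v - 30) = (v - 4)*(v + 2)*(v^3 - 9*v^2 + 23*v - 15) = (v - 5)*(v - 4)*(v + 2)*(v^2 - 4*v + 3) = (v - 5)*(v - 4)*(v - 1)*(v + 2)*(v - 3)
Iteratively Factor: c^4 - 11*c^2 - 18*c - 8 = (c - 4)*(c^3 + 4*c^2 + 5*c + 2) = (c - 4)*(c + 1)*(c^2 + 3*c + 2) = (c - 4)*(c + 1)*(c + 2)*(c + 1)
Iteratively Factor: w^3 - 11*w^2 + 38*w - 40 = (w - 5)*(w^2 - 6*w + 8) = (w - 5)*(w - 4)*(w - 2)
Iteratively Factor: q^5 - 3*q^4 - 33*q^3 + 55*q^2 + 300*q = (q - 5)*(q^4 + 2*q^3 - 23*q^2 - 60*q) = (q - 5)*(q + 4)*(q^3 - 2*q^2 - 15*q) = q*(q - 5)*(q + 4)*(q^2 - 2*q - 15) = q*(q - 5)*(q + 3)*(q + 4)*(q - 5)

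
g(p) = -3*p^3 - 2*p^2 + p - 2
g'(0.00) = 1.00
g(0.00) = -2.00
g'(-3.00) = -68.00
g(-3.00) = 58.00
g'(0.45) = -2.62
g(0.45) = -2.23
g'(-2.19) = -33.40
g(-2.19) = 17.73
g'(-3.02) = -69.00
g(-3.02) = 59.37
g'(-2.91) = -63.57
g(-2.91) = 52.08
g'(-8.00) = -543.00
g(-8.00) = 1398.00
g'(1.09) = -14.05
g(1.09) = -7.17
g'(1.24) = -17.80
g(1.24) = -9.56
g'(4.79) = -224.66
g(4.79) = -372.80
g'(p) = -9*p^2 - 4*p + 1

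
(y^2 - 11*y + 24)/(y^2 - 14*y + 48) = (y - 3)/(y - 6)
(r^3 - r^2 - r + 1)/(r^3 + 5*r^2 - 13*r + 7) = (r + 1)/(r + 7)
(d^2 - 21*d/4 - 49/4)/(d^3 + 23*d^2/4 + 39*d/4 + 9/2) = (4*d^2 - 21*d - 49)/(4*d^3 + 23*d^2 + 39*d + 18)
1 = 1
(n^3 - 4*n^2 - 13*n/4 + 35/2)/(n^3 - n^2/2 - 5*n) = (n - 7/2)/n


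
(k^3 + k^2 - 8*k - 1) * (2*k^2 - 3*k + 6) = 2*k^5 - k^4 - 13*k^3 + 28*k^2 - 45*k - 6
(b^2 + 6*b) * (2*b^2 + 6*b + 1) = 2*b^4 + 18*b^3 + 37*b^2 + 6*b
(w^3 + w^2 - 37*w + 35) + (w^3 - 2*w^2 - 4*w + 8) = 2*w^3 - w^2 - 41*w + 43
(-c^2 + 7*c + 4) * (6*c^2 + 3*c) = -6*c^4 + 39*c^3 + 45*c^2 + 12*c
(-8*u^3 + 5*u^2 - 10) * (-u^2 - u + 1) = 8*u^5 + 3*u^4 - 13*u^3 + 15*u^2 + 10*u - 10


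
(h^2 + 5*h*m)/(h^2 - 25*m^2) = h/(h - 5*m)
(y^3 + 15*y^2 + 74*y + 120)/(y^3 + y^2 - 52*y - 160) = (y + 6)/(y - 8)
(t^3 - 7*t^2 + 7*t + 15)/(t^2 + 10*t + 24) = (t^3 - 7*t^2 + 7*t + 15)/(t^2 + 10*t + 24)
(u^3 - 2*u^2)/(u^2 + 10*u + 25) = u^2*(u - 2)/(u^2 + 10*u + 25)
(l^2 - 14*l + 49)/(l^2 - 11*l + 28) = (l - 7)/(l - 4)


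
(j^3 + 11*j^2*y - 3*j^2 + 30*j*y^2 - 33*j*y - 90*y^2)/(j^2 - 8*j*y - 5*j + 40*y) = (j^3 + 11*j^2*y - 3*j^2 + 30*j*y^2 - 33*j*y - 90*y^2)/(j^2 - 8*j*y - 5*j + 40*y)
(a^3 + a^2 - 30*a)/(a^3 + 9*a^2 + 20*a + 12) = a*(a - 5)/(a^2 + 3*a + 2)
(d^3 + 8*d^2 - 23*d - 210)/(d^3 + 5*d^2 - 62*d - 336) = (d - 5)/(d - 8)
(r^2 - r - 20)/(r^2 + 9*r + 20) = (r - 5)/(r + 5)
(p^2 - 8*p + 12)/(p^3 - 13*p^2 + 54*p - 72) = (p - 2)/(p^2 - 7*p + 12)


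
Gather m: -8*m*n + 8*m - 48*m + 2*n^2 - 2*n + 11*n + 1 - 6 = m*(-8*n - 40) + 2*n^2 + 9*n - 5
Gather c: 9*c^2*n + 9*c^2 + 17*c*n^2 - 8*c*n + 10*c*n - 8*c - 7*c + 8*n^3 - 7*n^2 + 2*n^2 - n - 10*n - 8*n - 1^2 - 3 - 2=c^2*(9*n + 9) + c*(17*n^2 + 2*n - 15) + 8*n^3 - 5*n^2 - 19*n - 6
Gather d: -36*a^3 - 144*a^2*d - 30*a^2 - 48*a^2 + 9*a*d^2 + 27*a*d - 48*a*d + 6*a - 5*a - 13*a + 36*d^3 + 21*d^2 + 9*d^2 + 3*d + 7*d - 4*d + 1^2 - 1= -36*a^3 - 78*a^2 - 12*a + 36*d^3 + d^2*(9*a + 30) + d*(-144*a^2 - 21*a + 6)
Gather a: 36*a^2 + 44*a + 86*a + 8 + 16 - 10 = 36*a^2 + 130*a + 14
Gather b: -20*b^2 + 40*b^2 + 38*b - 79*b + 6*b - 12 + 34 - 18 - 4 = 20*b^2 - 35*b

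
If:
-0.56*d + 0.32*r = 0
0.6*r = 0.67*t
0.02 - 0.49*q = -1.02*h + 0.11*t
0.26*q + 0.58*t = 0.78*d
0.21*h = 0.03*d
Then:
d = -0.09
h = -0.01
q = 0.05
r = -0.16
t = -0.14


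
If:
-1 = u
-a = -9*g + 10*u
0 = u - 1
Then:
No Solution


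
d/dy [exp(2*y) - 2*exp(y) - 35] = 2*(exp(y) - 1)*exp(y)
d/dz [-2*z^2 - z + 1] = -4*z - 1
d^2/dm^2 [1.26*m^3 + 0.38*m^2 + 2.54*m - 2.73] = 7.56*m + 0.76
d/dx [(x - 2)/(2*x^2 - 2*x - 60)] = (x^2 - x - (x - 2)*(2*x - 1) - 30)/(2*(-x^2 + x + 30)^2)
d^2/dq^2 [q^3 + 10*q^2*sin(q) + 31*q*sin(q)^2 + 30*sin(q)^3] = -10*q^2*sin(q) + 40*q*cos(q) + 62*q*cos(2*q) + 6*q - 5*sin(q)/2 + 62*sin(2*q) + 135*sin(3*q)/2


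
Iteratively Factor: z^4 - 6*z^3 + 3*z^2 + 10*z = (z - 5)*(z^3 - z^2 - 2*z) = z*(z - 5)*(z^2 - z - 2) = z*(z - 5)*(z + 1)*(z - 2)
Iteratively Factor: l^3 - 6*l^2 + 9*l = (l - 3)*(l^2 - 3*l) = l*(l - 3)*(l - 3)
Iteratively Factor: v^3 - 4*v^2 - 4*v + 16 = (v - 4)*(v^2 - 4) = (v - 4)*(v - 2)*(v + 2)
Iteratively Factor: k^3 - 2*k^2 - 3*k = (k - 3)*(k^2 + k) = k*(k - 3)*(k + 1)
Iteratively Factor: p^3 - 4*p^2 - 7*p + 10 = (p - 1)*(p^2 - 3*p - 10) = (p - 5)*(p - 1)*(p + 2)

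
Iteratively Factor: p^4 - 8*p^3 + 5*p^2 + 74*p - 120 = (p - 2)*(p^3 - 6*p^2 - 7*p + 60) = (p - 2)*(p + 3)*(p^2 - 9*p + 20) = (p - 5)*(p - 2)*(p + 3)*(p - 4)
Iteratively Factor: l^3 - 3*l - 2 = (l - 2)*(l^2 + 2*l + 1) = (l - 2)*(l + 1)*(l + 1)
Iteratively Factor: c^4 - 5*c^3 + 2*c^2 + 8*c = (c - 4)*(c^3 - c^2 - 2*c) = (c - 4)*(c - 2)*(c^2 + c) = c*(c - 4)*(c - 2)*(c + 1)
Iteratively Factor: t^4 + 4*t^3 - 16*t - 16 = (t - 2)*(t^3 + 6*t^2 + 12*t + 8) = (t - 2)*(t + 2)*(t^2 + 4*t + 4) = (t - 2)*(t + 2)^2*(t + 2)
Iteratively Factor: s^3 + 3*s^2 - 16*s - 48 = (s - 4)*(s^2 + 7*s + 12) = (s - 4)*(s + 3)*(s + 4)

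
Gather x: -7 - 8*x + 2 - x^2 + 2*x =-x^2 - 6*x - 5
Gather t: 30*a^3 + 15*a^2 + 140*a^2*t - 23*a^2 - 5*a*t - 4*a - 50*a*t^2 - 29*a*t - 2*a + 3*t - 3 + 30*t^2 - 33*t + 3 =30*a^3 - 8*a^2 - 6*a + t^2*(30 - 50*a) + t*(140*a^2 - 34*a - 30)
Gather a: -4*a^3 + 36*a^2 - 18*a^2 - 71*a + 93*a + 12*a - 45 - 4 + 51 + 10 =-4*a^3 + 18*a^2 + 34*a + 12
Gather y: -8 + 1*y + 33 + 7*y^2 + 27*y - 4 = 7*y^2 + 28*y + 21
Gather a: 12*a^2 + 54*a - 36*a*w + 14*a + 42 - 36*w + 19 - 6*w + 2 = 12*a^2 + a*(68 - 36*w) - 42*w + 63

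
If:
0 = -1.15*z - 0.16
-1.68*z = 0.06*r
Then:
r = 3.90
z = -0.14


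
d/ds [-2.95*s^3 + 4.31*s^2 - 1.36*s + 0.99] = -8.85*s^2 + 8.62*s - 1.36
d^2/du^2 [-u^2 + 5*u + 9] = -2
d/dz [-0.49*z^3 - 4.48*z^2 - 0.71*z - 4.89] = -1.47*z^2 - 8.96*z - 0.71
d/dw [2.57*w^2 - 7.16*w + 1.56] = 5.14*w - 7.16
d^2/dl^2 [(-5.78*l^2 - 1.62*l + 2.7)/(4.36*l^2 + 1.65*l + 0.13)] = (-1.13686837721616e-13*l^4 + 21.5715359999999*l^3 + 327.612144*l^2 + 122.052096*l + 12.140396)/(82.881856*l^6 + 94.09752*l^5 + 43.024044*l^4 + 10.103445*l^3 + 1.282827*l^2 + 0.083655*l + 0.002197)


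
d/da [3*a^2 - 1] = 6*a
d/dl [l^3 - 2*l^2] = l*(3*l - 4)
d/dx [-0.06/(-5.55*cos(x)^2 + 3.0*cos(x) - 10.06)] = (0.666*cos(x) - 0.18)*sin(x)/(5.55*cos(x)^2 - 3.0*cos(x) + 10.06)^2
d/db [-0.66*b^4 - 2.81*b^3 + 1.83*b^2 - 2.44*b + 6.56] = -2.64*b^3 - 8.43*b^2 + 3.66*b - 2.44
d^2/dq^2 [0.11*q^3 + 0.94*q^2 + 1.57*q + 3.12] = 0.66*q + 1.88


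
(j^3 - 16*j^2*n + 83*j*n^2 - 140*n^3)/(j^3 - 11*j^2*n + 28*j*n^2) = (j - 5*n)/j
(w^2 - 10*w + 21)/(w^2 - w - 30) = (-w^2 + 10*w - 21)/(-w^2 + w + 30)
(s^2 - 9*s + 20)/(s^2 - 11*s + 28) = (s - 5)/(s - 7)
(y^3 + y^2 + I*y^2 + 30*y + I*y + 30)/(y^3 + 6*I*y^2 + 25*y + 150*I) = (y + 1)/(y + 5*I)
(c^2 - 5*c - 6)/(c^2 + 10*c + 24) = (c^2 - 5*c - 6)/(c^2 + 10*c + 24)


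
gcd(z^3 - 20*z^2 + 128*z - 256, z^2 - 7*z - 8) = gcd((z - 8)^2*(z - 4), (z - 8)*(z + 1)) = z - 8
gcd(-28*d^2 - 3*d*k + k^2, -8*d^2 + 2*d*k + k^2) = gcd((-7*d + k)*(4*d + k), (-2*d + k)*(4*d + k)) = 4*d + k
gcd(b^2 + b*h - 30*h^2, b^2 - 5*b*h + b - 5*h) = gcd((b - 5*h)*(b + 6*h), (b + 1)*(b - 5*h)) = b - 5*h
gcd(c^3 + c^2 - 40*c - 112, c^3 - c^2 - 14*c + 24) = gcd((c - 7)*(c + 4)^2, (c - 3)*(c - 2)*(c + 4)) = c + 4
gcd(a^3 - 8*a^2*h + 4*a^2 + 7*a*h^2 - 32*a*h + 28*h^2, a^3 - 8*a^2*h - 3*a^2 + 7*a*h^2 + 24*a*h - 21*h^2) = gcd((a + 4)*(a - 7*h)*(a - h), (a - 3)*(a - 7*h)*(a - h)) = a^2 - 8*a*h + 7*h^2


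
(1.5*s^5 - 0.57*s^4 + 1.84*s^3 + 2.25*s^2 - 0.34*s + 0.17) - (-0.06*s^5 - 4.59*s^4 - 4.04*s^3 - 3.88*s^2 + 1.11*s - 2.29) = 1.56*s^5 + 4.02*s^4 + 5.88*s^3 + 6.13*s^2 - 1.45*s + 2.46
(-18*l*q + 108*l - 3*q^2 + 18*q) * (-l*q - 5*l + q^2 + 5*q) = 18*l^2*q^2 - 18*l^2*q - 540*l^2 - 15*l*q^3 + 15*l*q^2 + 450*l*q - 3*q^4 + 3*q^3 + 90*q^2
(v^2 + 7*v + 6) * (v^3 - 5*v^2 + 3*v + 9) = v^5 + 2*v^4 - 26*v^3 + 81*v + 54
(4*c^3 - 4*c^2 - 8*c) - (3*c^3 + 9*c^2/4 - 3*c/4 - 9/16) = c^3 - 25*c^2/4 - 29*c/4 + 9/16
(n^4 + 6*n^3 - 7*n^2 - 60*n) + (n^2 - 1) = n^4 + 6*n^3 - 6*n^2 - 60*n - 1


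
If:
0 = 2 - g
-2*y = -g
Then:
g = 2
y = 1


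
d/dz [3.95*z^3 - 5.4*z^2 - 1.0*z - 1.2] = 11.85*z^2 - 10.8*z - 1.0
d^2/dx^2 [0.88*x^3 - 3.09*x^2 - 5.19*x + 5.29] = 5.28*x - 6.18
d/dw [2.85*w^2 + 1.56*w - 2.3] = 5.7*w + 1.56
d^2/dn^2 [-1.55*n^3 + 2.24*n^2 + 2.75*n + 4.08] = 4.48 - 9.3*n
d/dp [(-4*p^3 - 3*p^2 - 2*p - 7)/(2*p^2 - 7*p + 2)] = (-8*p^4 + 56*p^3 + p^2 + 16*p - 53)/(4*p^4 - 28*p^3 + 57*p^2 - 28*p + 4)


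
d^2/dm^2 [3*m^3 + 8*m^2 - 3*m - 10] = 18*m + 16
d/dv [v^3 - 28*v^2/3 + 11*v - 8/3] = 3*v^2 - 56*v/3 + 11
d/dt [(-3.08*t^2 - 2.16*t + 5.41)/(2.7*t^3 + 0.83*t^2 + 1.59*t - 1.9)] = (8.316*t^4 + 11.664*t^3 - 46.9254*t^2 + 2.7234*t - 4.4979)/(7.29*t^6 + 4.482*t^5 + 9.2749*t^4 - 7.6206*t^3 - 0.6259*t^2 - 6.042*t + 3.61)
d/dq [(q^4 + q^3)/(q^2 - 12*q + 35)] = q^2*(-2*q*(q - 6)*(q + 1) + (4*q + 3)*(q^2 - 12*q + 35))/(q^2 - 12*q + 35)^2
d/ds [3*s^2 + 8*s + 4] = 6*s + 8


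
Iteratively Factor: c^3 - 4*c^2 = (c - 4)*(c^2) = c*(c - 4)*(c)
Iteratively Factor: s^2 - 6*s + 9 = (s - 3)*(s - 3)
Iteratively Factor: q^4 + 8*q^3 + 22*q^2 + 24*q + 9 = (q + 1)*(q^3 + 7*q^2 + 15*q + 9) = (q + 1)*(q + 3)*(q^2 + 4*q + 3) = (q + 1)^2*(q + 3)*(q + 3)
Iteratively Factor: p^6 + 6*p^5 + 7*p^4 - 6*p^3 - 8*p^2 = (p + 4)*(p^5 + 2*p^4 - p^3 - 2*p^2) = (p - 1)*(p + 4)*(p^4 + 3*p^3 + 2*p^2) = p*(p - 1)*(p + 4)*(p^3 + 3*p^2 + 2*p) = p^2*(p - 1)*(p + 4)*(p^2 + 3*p + 2) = p^2*(p - 1)*(p + 2)*(p + 4)*(p + 1)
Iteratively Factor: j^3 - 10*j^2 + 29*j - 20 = (j - 4)*(j^2 - 6*j + 5) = (j - 4)*(j - 1)*(j - 5)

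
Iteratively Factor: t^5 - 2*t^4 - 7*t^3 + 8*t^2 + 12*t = (t)*(t^4 - 2*t^3 - 7*t^2 + 8*t + 12) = t*(t - 2)*(t^3 - 7*t - 6) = t*(t - 2)*(t + 2)*(t^2 - 2*t - 3) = t*(t - 2)*(t + 1)*(t + 2)*(t - 3)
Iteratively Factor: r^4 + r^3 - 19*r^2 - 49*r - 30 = (r - 5)*(r^3 + 6*r^2 + 11*r + 6) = (r - 5)*(r + 2)*(r^2 + 4*r + 3) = (r - 5)*(r + 2)*(r + 3)*(r + 1)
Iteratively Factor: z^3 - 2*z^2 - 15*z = (z)*(z^2 - 2*z - 15) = z*(z - 5)*(z + 3)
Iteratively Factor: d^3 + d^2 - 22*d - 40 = (d - 5)*(d^2 + 6*d + 8) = (d - 5)*(d + 4)*(d + 2)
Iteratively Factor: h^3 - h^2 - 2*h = (h)*(h^2 - h - 2) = h*(h + 1)*(h - 2)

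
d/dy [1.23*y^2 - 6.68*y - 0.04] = 2.46*y - 6.68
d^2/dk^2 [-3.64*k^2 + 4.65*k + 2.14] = -7.28000000000000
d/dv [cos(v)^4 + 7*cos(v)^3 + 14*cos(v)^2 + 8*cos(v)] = -(-21*sin(v)^2 + 31*cos(v) + cos(3*v) + 29)*sin(v)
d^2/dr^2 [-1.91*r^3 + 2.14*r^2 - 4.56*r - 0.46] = 4.28 - 11.46*r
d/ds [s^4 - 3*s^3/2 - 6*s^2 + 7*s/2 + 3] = 4*s^3 - 9*s^2/2 - 12*s + 7/2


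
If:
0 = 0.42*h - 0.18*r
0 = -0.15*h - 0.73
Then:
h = -4.87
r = -11.36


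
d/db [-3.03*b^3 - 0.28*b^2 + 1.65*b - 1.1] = -9.09*b^2 - 0.56*b + 1.65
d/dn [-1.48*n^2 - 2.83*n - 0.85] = -2.96*n - 2.83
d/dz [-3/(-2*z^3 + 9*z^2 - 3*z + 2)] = 9*(-2*z^2 + 6*z - 1)/(2*z^3 - 9*z^2 + 3*z - 2)^2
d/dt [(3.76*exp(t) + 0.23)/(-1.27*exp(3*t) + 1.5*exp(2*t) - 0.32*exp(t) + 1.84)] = (9.5504*exp(3*t) - 4.7637*exp(2*t) - 0.69*exp(t) + 6.992)*exp(t)/(1.6129*exp(6*t) - 3.81*exp(5*t) + 3.0628*exp(4*t) - 5.6336*exp(3*t) + 5.6224*exp(2*t) - 1.1776*exp(t) + 3.3856)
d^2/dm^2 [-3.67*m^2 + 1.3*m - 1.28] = -7.34000000000000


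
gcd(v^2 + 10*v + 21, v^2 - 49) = v + 7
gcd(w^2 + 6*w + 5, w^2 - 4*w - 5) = w + 1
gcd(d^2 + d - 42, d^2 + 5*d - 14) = d + 7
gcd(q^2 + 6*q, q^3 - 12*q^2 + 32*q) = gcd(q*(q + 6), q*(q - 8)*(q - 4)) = q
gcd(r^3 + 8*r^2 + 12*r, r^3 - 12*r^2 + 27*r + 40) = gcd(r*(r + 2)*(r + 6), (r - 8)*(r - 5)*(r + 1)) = 1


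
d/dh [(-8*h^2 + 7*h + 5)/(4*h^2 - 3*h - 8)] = (-4*h^2 + 88*h - 41)/(16*h^4 - 24*h^3 - 55*h^2 + 48*h + 64)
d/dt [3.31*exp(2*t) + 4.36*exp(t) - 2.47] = (6.62*exp(t) + 4.36)*exp(t)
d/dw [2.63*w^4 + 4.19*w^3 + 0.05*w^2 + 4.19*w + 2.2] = 10.52*w^3 + 12.57*w^2 + 0.1*w + 4.19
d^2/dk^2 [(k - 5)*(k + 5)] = 2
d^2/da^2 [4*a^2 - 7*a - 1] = 8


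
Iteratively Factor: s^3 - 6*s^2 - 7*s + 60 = (s - 5)*(s^2 - s - 12) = (s - 5)*(s - 4)*(s + 3)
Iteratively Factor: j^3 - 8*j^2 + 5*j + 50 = (j - 5)*(j^2 - 3*j - 10) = (j - 5)*(j + 2)*(j - 5)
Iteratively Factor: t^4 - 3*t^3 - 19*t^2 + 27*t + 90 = (t - 5)*(t^3 + 2*t^2 - 9*t - 18) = (t - 5)*(t + 3)*(t^2 - t - 6) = (t - 5)*(t + 2)*(t + 3)*(t - 3)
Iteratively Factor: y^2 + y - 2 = (y - 1)*(y + 2)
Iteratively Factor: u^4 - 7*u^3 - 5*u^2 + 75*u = (u)*(u^3 - 7*u^2 - 5*u + 75) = u*(u - 5)*(u^2 - 2*u - 15) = u*(u - 5)*(u + 3)*(u - 5)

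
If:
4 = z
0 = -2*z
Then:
No Solution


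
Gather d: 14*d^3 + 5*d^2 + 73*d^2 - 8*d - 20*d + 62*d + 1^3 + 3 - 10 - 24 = 14*d^3 + 78*d^2 + 34*d - 30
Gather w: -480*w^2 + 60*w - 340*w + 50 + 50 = -480*w^2 - 280*w + 100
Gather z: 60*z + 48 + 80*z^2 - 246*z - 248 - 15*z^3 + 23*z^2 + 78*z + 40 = -15*z^3 + 103*z^2 - 108*z - 160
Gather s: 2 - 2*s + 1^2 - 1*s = 3 - 3*s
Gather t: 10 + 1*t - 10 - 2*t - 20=-t - 20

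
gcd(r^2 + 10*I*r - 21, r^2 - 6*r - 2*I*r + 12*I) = 1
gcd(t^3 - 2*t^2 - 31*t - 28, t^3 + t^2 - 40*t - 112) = t^2 - 3*t - 28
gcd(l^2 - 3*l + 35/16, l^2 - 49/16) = l - 7/4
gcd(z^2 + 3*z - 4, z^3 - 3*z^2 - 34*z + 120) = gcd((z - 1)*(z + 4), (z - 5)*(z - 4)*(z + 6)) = 1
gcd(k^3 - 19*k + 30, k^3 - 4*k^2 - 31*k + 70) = k^2 + 3*k - 10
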